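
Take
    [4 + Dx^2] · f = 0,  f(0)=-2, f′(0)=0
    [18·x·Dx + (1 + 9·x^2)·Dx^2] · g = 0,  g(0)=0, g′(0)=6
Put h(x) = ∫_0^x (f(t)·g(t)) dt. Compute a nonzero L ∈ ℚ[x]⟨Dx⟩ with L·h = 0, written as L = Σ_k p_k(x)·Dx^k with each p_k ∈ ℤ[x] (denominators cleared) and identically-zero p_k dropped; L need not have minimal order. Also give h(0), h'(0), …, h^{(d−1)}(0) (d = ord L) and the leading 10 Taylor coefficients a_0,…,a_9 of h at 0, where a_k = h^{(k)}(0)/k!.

f: a_k = -2, 0, 4, 0, -4/3, 0, 8/45, 0, -4/315, 0, …
g: a_k = 0, 6, 0, -18, 0, 486/5, 0, -4374/7, 0, 4374, …
L₀ := L_f ⊗_s L_g (sym. prod.), ord ≤ 4.
h=∫₀ˣh₀: take L = L₀·Dx.
L = (2080 + 50256·x^2 + 89424·x^4 + 186624·x^6 + 419904·x^8)·Dx + (3168·x + 38880·x^3 + 139968·x^5 + 419904·x^7)·Dx^2 + (572 + 13788·x^2 + 33048·x^4 + 93312·x^6 + 209952·x^8)·Dx^3 + (792·x + 9720·x^3 + 34992·x^5 + 104976·x^7)·Dx^4 + (13 + 306·x^2 + 2673·x^4 + 11664·x^6 + 26244·x^8)·Dx^5  (order 5).
h: a_k = 0, 0, -6, 0, 15, 0, -686/15, 0, 43669/210, 0, …
ICs: h(0) = 0, h′(0) = 0, h′′(0) = -12, h′′′(0) = 0, h′′′′(0) = 360.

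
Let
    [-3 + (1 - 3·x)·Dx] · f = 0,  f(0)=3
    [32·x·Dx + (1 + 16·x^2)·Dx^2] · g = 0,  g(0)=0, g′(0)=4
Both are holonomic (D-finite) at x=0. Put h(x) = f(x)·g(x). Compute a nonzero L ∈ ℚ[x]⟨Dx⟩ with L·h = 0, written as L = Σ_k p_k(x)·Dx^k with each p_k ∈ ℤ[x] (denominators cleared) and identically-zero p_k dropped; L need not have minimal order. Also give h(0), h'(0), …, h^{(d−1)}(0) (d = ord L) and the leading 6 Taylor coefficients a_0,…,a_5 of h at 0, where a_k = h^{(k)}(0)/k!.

L = 96·x + (6 - 32·x + 192·x^2)·Dx + (-1 + 3·x - 16·x^2 + 48·x^3)·Dx^2  (order 2).
h: a_k = 0, 12, 36, 44, 132, 5052/5, …
ICs: h(0) = 0, h′(0) = 12.

f: a_k = 3, 9, 27, 81, 243, 729, …
g: a_k = 0, 4, 0, -64/3, 0, 1024/5, …
Product ⇒ symmetric product L₀, ord ≤ 2.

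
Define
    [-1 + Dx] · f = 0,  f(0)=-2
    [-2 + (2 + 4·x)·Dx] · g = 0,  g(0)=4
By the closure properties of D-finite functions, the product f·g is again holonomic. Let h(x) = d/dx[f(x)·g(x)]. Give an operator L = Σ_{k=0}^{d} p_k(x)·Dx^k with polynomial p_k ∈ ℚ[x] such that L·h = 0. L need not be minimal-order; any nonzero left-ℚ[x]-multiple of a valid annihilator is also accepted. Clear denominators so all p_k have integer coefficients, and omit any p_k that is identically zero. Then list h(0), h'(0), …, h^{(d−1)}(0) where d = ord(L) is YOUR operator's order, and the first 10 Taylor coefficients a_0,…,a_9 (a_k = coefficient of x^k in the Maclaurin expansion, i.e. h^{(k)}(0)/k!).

f: a_k = -2, -2, -1, -1/3, -1/12, -1/60, -1/360, -1/2520, -1/20160, -1/181440, …
g: a_k = 4, 4, -2, 2, -5/2, 7/2, -21/4, 33/4, -429/32, 715/32, …
L₀ := L_f ⊗_s L_g (sym. prod.), ord ≤ 1.
Derive L from L₀ (diff closure).
L = (1 + 4·x + 2·x^2) + (-1 - 3·x - 2·x^2)·Dx  (order 1).
h: a_k = -16, -16, -16, 16/3, -56/3, 488/15, -2776/45, 36728/315, -69826/315, 1199854/2835, …
ICs: h(0) = -16.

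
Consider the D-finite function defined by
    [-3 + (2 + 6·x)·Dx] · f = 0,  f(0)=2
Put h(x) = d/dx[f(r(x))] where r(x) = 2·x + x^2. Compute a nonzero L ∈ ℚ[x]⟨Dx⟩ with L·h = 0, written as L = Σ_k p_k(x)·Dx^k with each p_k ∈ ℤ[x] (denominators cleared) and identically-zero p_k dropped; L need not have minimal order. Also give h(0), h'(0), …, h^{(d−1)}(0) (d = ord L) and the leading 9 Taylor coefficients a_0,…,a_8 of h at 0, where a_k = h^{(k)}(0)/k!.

L = -2 + (-1 - 7·x - 9·x^2 - 3·x^3)·Dx  (order 1).
h: a_k = 6, -12, 54, -252, 1215, -5994, 30051, -152442, 3120849/4, …
ICs: h(0) = 6.

f: a_k = 2, 3, -9/4, 27/8, -405/64, 1701/128, -15309/512, 72171/1024, -2814669/16384, …
f∘r: x↦r, Dx↦Dx/r' in L_f ⇒ L₀.
h=h₀': d/dx-closure on L₀ ⇒ L.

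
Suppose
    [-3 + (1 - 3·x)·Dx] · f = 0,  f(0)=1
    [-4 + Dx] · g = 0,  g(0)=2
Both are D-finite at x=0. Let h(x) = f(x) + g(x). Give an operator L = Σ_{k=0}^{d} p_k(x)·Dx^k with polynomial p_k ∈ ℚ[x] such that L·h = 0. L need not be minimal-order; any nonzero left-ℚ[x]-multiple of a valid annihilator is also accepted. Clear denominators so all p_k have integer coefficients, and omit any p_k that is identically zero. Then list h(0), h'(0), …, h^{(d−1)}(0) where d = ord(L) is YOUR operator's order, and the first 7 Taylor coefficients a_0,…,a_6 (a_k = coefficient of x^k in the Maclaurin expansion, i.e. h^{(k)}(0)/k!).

L = (-24 - 144·x) + (2 + 96·x - 144·x^2)·Dx + (1 - 15·x + 36·x^2)·Dx^2  (order 2).
h: a_k = 3, 11, 25, 145/3, 307/3, 3901/15, 33317/45, …
ICs: h(0) = 3, h′(0) = 11.

f: a_k = 1, 3, 9, 27, 81, 243, 729, …
g: a_k = 2, 8, 16, 64/3, 64/3, 256/15, 512/45, …
f+g: L₀ = lclm(L_f,L_g), ord ≤ 1+1.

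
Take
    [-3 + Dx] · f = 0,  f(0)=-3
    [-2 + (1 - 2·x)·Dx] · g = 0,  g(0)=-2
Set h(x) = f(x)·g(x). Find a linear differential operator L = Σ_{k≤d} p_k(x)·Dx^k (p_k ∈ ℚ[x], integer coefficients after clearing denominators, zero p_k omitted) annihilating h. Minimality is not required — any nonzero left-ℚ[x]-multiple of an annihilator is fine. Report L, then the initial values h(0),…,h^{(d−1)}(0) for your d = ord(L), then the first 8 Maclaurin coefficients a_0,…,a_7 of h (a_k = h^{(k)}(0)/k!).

f: a_k = -3, -9, -27/2, -27/2, -81/8, -243/40, -243/80, -729/560, …
g: a_k = -2, -4, -8, -16, -32, -64, -128, -256, …
L₀ := L_f ⊗_s L_g (sym. prod.), ord ≤ 1.
L = (5 - 6·x) + (-1 + 2·x)·Dx  (order 1).
h: a_k = 6, 30, 87, 201, 1689/4, 17133/20, 13755/8, 963579/280, …
ICs: h(0) = 6.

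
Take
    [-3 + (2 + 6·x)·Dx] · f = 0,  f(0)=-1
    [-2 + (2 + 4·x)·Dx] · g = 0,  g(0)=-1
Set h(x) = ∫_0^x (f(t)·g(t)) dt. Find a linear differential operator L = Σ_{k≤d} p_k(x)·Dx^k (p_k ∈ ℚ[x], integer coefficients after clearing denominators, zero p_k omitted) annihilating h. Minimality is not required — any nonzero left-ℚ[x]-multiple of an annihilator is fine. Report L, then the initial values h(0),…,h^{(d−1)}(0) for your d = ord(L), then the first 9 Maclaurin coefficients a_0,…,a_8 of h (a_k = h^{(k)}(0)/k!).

L = (-5 - 12·x)·Dx + (2 + 10·x + 12·x^2)·Dx^2  (order 2).
h: a_k = 0, 1, 5/4, -1/24, 5/64, -101/640, 515/1536, -5301/7168, 27525/16384, …
ICs: h(0) = 0, h′(0) = 1.

f: a_k = -1, -3/2, 9/8, -27/16, 405/128, -1701/256, 15309/1024, -72171/2048, 2814669/32768, …
g: a_k = -1, -1, 1/2, -1/2, 5/8, -7/8, 21/16, -33/16, 429/128, …
L₀ := L_f ⊗_s L_g (sym. prod.), ord ≤ 1.
h=∫₀ˣh₀: take L = L₀·Dx.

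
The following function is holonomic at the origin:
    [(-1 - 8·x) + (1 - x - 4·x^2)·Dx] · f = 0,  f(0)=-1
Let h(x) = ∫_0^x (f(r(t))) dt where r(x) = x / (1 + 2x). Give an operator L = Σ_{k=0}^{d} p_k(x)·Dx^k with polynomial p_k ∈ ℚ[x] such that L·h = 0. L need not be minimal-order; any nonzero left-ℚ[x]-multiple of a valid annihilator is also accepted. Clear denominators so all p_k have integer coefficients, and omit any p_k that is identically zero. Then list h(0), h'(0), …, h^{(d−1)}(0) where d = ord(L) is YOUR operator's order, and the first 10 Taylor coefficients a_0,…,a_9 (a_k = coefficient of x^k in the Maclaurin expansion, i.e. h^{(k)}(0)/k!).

f: a_k = -1, -1, -5, -9, -29, -65, -181, -441, -1165, -2929, …
h₀=f(r): pull back L_f along r ⇒ L₀.
∫: right-multiply L₀ by Dx.
L = (1 + 10·x)·Dx + (-1 - 5·x - 4·x^2 + 4·x^3)·Dx^2  (order 2).
h: a_k = 0, -1, -1/2, -1, 7/4, -27/5, 95/6, -339/7, 1207/8, -1433/3, …
ICs: h(0) = 0, h′(0) = -1.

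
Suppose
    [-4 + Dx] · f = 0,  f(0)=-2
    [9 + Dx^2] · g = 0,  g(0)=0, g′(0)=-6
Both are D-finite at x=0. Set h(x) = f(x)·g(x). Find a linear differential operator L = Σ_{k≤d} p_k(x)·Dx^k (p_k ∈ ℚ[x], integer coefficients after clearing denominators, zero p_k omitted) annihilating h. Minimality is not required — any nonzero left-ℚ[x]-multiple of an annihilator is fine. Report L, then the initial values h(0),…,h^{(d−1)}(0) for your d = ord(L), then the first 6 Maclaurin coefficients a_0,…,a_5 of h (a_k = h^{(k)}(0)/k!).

f: a_k = -2, -8, -16, -64/3, -64/3, -256/15, …
g: a_k = 0, -6, 0, 9, 0, -81/20, …
f·g: L₀ = L_f ⊗_s L_g, ord ≤ 1·2.
L = 25 - 8·Dx + Dx^2  (order 2).
h: a_k = 0, 12, 48, 78, 56, -79/10, …
ICs: h(0) = 0, h′(0) = 12.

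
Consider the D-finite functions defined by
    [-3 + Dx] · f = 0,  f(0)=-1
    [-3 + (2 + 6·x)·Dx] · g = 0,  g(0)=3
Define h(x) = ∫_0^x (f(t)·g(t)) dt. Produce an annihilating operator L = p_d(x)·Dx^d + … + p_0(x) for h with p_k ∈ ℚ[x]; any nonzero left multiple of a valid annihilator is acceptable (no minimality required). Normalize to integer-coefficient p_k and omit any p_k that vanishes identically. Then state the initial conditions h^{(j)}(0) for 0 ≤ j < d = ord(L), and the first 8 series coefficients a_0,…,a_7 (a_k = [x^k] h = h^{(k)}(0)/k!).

f: a_k = -1, -3, -9/2, -9/2, -27/8, -81/40, -81/80, -243/560, …
g: a_k = 3, 9/2, -27/8, 81/16, -1215/128, 5103/256, -45927/1024, 216513/2048, …
Sym-product of L_f,L_g gives L₀ (≤ ord 1).
∫: right-multiply L₀ by Dx.
L = (-9 - 18·x)·Dx + (2 + 6·x)·Dx^2  (order 2).
h: a_k = 0, -3, -27/4, -63/8, -459/64, -2673/640, -8667/2560, 21627/35840, …
ICs: h(0) = 0, h′(0) = -3.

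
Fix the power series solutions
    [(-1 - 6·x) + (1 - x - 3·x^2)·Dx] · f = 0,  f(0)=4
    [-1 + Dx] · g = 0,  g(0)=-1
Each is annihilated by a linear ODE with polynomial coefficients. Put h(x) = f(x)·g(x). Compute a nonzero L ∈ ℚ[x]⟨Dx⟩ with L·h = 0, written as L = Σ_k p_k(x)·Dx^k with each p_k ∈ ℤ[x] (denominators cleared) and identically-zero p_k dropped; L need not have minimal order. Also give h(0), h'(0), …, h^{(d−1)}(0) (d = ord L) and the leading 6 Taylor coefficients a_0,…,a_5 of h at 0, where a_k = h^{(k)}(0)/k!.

f: a_k = 4, 4, 16, 28, 76, 160, …
g: a_k = -1, -1, -1/2, -1/6, -1/24, -1/120, …
Product ⇒ symmetric product L₀, ord ≤ 1.
L = (2 + 5·x - 3·x^2) + (-1 + x + 3·x^2)·Dx  (order 1).
h: a_k = -4, -8, -22, -140/3, -677/6, -3793/15, …
ICs: h(0) = -4.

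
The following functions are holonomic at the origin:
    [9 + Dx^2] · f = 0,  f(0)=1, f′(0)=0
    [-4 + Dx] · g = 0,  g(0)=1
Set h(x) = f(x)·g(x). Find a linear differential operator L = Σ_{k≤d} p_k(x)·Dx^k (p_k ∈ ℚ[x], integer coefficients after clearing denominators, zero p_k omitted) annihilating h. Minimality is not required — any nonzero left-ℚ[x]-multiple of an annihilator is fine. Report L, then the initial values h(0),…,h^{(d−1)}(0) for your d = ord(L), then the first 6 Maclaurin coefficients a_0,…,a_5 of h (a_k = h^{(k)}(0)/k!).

L = 25 - 8·Dx + Dx^2  (order 2).
h: a_k = 1, 4, 7/2, -22/3, -527/24, -779/30, …
ICs: h(0) = 1, h′(0) = 4.

f: a_k = 1, 0, -9/2, 0, 27/8, 0, …
g: a_k = 1, 4, 8, 32/3, 32/3, 128/15, …
L₀ := L_f ⊗_s L_g (sym. prod.), ord ≤ 2.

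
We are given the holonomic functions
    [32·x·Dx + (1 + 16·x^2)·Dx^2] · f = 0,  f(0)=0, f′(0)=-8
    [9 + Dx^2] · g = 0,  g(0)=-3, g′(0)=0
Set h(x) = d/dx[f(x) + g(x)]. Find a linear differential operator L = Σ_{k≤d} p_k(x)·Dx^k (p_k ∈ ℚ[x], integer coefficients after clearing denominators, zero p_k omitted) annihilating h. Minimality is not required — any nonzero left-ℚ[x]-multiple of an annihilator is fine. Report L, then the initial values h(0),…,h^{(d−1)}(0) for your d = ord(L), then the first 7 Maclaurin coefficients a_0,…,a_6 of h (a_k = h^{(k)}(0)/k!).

L = (-52704·x + 967680·x^3 + 663552·x^5) + (-207 + 13104·x^2 + 283392·x^4 + 331776·x^6)·Dx + (-5856·x + 107520·x^3 + 73728·x^5)·Dx^2 + (-23 + 1456·x^2 + 31488·x^4 + 36864·x^6)·Dx^3  (order 3).
h: a_k = -8, 27, 128, -81/2, -2048, 729/40, 32768, …
ICs: h(0) = -8, h′(0) = 27, h′′(0) = 256.

f: a_k = 0, -8, 0, 128/3, 0, -2048/5, 0, …
g: a_k = -3, 0, 27/2, 0, -81/8, 0, 243/80, …
Weyl lclm of L_f,L_g ⇒ L₀ (ord ≤ 4).
h₀' ⇒ L via d/dx closure of L₀.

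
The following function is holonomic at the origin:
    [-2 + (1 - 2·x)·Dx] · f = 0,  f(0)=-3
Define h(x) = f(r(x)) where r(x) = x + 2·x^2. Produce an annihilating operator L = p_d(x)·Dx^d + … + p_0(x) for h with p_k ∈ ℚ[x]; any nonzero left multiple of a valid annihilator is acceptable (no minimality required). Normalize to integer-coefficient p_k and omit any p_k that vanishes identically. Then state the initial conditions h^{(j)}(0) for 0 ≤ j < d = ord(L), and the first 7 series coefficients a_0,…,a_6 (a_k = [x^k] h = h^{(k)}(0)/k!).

f: a_k = -3, -6, -12, -24, -48, -96, -192, …
Change of var in L_f (x↦r) gives L₀.
L = (2 + 8·x) + (-1 + 2·x + 4·x^2)·Dx  (order 1).
h: a_k = -3, -6, -24, -72, -240, -768, -2496, …
ICs: h(0) = -3.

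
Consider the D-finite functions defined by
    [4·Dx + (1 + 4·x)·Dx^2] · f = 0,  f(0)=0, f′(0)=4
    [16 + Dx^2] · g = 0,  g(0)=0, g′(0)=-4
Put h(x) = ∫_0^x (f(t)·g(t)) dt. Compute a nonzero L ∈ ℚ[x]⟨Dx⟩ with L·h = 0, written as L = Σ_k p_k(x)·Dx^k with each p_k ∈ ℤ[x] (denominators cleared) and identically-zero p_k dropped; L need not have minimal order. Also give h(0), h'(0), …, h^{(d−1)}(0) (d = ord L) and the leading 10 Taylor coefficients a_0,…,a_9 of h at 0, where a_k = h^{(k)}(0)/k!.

f: a_k = 0, 4, -8, 64/3, -64, 1024/5, -2048/3, 16384/7, -8192, 262144/9, …
g: a_k = 0, -4, 0, 32/3, 0, -128/15, 0, 1024/315, 0, -2048/2835, …
L₀ := L_f ⊗_s L_g (sym. prod.), ord ≤ 4.
h=∫h₀ ⇒ L = L₀·Dx.
L = (-768 + 6144·x + 77824·x^2 + 262144·x^3 + 262144·x^4)·Dx + (256 + 5120·x + 24576·x^2 + 32768·x^3)·Dx^2 + (1280·x + 10752·x^2 + 32768·x^3 + 32768·x^4)·Dx^3 + (16 + 320·x + 1536·x^2 + 2048·x^3)·Dx^4 + (3 + 56·x + 368·x^2 + 1024·x^3 + 1024·x^4)·Dx^5  (order 5).
h: a_k = 0, 0, 0, -16/3, 8, -128/15, 256/9, -5632/63, 3968/15, -462848/567, …
ICs: h(0) = 0, h′(0) = 0, h′′(0) = 0, h′′′(0) = -32, h′′′′(0) = 192.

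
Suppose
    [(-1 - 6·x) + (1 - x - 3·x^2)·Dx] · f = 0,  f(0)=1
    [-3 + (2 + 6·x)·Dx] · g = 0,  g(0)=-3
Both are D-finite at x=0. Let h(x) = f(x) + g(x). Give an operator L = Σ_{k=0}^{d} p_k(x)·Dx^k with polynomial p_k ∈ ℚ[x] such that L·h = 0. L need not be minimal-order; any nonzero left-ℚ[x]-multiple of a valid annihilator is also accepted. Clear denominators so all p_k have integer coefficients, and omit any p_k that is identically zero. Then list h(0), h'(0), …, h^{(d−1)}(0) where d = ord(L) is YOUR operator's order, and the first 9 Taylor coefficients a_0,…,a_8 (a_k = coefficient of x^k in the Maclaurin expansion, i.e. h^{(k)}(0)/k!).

L = (-57 - 297·x - 567·x^2 - 810·x^3) + (41 + 246·x + 891·x^2 + 1998·x^3 + 2025·x^4)·Dx + (2 - 38·x - 186·x^2 + 54·x^3 + 918·x^4 + 810·x^5)·Dx^2  (order 2).
h: a_k = -2, -7/2, 59/8, 31/16, 3647/128, 5137/256, 145255/1024, 227903/2048, 25090151/32768, …
ICs: h(0) = -2, h′(0) = -7/2.

f: a_k = 1, 1, 4, 7, 19, 40, 97, 217, 508, …
g: a_k = -3, -9/2, 27/8, -81/16, 1215/128, -5103/256, 45927/1024, -216513/2048, 8444007/32768, …
f+g: L₀ = lclm(L_f,L_g), ord ≤ 1+1.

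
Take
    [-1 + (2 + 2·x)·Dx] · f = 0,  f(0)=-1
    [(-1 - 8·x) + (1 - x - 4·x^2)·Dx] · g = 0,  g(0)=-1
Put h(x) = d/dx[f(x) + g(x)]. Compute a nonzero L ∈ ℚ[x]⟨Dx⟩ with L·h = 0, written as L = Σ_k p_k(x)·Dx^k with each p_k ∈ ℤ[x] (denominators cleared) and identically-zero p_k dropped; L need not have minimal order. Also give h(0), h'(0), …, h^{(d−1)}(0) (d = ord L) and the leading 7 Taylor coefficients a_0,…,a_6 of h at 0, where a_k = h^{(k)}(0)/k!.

f: a_k = -1, -1/2, 1/8, -1/16, 5/128, -7/256, 21/1024, …
g: a_k = -1, -1, -5, -9, -29, -65, -181, …
h₀=f+g: left-lcm gives L₀, ord ≤ 2.
h₀' ⇒ L via d/dx closure of L₀.
L = (-138 - 1110·x - 2208·x^2 - 3648·x^3 - 1920·x^4) + (-213 - 2334·x - 6429·x^2 - 12816·x^3 - 14352·x^4 - 5760·x^5)·Dx + (42 + 150·x + 246·x^2 - 598·x^3 - 2880·x^4 - 3424·x^5 - 1280·x^6)·Dx^2  (order 2).
h: a_k = -3/2, -39/4, -435/16, -3707/32, -83235/256, -555969/512, -6322407/2048, …
ICs: h(0) = -3/2, h′(0) = -39/4.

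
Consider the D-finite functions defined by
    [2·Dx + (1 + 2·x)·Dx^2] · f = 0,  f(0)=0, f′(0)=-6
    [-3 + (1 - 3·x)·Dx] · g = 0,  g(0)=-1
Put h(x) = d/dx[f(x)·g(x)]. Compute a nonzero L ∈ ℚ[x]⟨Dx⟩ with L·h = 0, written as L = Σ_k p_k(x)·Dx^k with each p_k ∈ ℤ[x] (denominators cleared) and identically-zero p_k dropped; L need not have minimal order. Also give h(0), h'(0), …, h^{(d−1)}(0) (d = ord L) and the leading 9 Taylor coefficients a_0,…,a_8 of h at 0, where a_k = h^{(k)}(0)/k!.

f: a_k = 0, -6, 6, -8, 12, -96/5, 32, -384/7, 96, …
g: a_k = -1, -3, -9, -27, -81, -243, -729, -2187, -6561, …
L₀ := L_f ⊗_s L_g (sym. prod.), ord ≤ 2.
h₀' ⇒ L via d/dx closure of L₀.
L = 24 + (5 + 30·x)·Dx + (-1 + x + 6·x^2)·Dx^2  (order 2).
h: a_k = 6, 24, 132, 480, 1896, 33168/5, 118008/5, 2805312/35, 9521688/35, …
ICs: h(0) = 6, h′(0) = 24.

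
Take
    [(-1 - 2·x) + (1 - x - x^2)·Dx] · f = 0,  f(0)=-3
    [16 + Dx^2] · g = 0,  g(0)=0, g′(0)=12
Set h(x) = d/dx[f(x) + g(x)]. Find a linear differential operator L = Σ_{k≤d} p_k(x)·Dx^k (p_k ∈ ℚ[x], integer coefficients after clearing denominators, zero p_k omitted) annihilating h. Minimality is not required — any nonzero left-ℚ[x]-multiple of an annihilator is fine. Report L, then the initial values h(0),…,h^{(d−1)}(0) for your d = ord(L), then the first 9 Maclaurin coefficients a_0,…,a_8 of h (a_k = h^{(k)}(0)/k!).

L = (1472 + 2624·x + 2560·x^2 + 640·x^3 + 2240·x^4 + 2304·x^5 + 768·x^6) + (-272 - 112·x + 1008·x^2 - 160·x^3 - 800·x^4 + 576·x^5 + 896·x^6 + 256·x^7)·Dx + (92 + 164·x + 160·x^2 + 40·x^3 + 140·x^4 + 144·x^5 + 48·x^6)·Dx^2 + (-17 - 7·x + 63·x^2 - 10·x^3 - 50·x^4 + 36·x^5 + 56·x^6 + 16·x^7)·Dx^3  (order 3).
h: a_k = 9, -12, -123, -60, 8, -234, -7639/15, -816, -153877/105, …
ICs: h(0) = 9, h′(0) = -12, h′′(0) = -246.

f: a_k = -3, -3, -6, -9, -15, -24, -39, -63, -102, …
g: a_k = 0, 12, 0, -32, 0, 128/5, 0, -1024/105, 0, …
L₀ := lclm(L_f,L_g); ord L₀ ≤ 1+2.
h₀' ⇒ L via d/dx closure of L₀.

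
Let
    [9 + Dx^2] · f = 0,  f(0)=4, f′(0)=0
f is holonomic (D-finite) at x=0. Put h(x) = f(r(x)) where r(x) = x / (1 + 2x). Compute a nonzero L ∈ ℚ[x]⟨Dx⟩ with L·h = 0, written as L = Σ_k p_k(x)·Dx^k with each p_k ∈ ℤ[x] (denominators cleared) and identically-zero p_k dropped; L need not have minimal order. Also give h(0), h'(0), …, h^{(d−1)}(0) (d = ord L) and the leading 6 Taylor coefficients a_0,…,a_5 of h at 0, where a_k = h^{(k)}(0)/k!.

f: a_k = 4, 0, -18, 0, 27/2, 0, …
L₀ from L_f via x↦r, Dx↦r'^{-1}Dx.
L = 9 + (4 + 24·x + 48·x^2 + 32·x^3)·Dx + (1 + 8·x + 24·x^2 + 32·x^3 + 16·x^4)·Dx^2  (order 2).
h: a_k = 4, 0, -18, 72, -405/2, 468, …
ICs: h(0) = 4, h′(0) = 0.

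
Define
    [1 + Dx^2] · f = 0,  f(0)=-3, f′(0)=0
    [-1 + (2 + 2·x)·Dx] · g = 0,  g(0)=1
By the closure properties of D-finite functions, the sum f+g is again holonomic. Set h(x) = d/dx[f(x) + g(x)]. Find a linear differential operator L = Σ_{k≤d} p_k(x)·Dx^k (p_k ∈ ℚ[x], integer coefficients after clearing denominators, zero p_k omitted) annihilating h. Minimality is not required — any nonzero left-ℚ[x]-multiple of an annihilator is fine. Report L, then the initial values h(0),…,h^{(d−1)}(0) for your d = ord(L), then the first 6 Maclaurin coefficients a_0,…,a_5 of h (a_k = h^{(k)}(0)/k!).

f: a_k = -3, 0, 3/2, 0, -1/8, 0, …
g: a_k = 1, 1/2, -1/8, 1/16, -5/128, 7/256, …
Sum ⇒ L₀ = lclm(L_f,L_g) in ℚ(x)⟨Dx⟩.
Differentiate: ansatz ord ≤ ord L₀ ⇒ L.
L = (-19 - 8·x - 4·x^2) + (-14 - 30·x - 24·x^2 - 8·x^3)·Dx + (-19 - 8·x - 4·x^2)·Dx^2 + (-14 - 30·x - 24·x^2 - 8·x^3)·Dx^3  (order 3).
h: a_k = 1/2, 11/4, 3/16, -21/32, 35/256, -251/2560, …
ICs: h(0) = 1/2, h′(0) = 11/4, h′′(0) = 3/8.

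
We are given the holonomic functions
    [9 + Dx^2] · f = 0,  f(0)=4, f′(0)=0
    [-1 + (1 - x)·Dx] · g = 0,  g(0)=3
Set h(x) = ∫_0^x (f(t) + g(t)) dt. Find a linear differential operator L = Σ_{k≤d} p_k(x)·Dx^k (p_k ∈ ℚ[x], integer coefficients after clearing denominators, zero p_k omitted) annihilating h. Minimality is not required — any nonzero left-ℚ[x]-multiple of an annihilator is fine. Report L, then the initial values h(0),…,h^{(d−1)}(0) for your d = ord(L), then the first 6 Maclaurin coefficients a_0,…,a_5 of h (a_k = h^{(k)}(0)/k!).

L = (-135 + 162·x - 81·x^2)·Dx + (99 - 261·x + 243·x^2 - 81·x^3)·Dx^2 + (-15 + 18·x - 9·x^2)·Dx^3 + (11 - 29·x + 27·x^2 - 9·x^3)·Dx^4  (order 4).
h: a_k = 0, 7, 3/2, -5, 3/4, 33/10, …
ICs: h(0) = 0, h′(0) = 7, h′′(0) = 3, h′′′(0) = -30.

f: a_k = 4, 0, -18, 0, 27/2, 0, …
g: a_k = 3, 3, 3, 3, 3, 3, …
f+g: L₀ = lclm(L_f,L_g), ord ≤ 2+1.
h=∫₀ˣh₀: take L = L₀·Dx.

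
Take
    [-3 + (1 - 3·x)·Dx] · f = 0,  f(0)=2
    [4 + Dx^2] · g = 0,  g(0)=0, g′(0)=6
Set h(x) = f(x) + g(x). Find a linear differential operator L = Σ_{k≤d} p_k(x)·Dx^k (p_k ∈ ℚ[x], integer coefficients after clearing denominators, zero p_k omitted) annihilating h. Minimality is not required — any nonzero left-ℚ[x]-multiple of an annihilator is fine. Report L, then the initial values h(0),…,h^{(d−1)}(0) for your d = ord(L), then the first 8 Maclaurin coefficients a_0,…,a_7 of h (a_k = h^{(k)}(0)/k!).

L = (348 - 144·x + 216·x^2) + (-44 + 180·x - 216·x^2 + 216·x^3)·Dx + (87 - 36·x + 54·x^2)·Dx^2 + (-11 + 45·x - 54·x^2 + 54·x^3)·Dx^3  (order 3).
h: a_k = 2, 12, 18, 50, 162, 2434/5, 1458, 459262/105, …
ICs: h(0) = 2, h′(0) = 12, h′′(0) = 36.

f: a_k = 2, 6, 18, 54, 162, 486, 1458, 4374, …
g: a_k = 0, 6, 0, -4, 0, 4/5, 0, -8/105, …
L₀ := lclm(L_f,L_g); ord L₀ ≤ 1+2.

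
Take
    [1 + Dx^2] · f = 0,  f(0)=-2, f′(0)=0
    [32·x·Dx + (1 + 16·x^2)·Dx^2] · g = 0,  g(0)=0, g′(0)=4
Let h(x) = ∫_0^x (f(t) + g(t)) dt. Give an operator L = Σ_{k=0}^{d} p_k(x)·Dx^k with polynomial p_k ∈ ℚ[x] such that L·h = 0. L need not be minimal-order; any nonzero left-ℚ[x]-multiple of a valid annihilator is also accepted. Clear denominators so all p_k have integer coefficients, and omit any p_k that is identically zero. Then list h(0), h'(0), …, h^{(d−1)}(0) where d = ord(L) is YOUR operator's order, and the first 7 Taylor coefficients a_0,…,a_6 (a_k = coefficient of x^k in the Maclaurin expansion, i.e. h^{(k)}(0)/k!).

f: a_k = -2, 0, 1, 0, -1/12, 0, 1/360, …
g: a_k = 0, 4, 0, -64/3, 0, 1024/5, 0, …
h₀=f+g: left-lcm gives L₀, ord ≤ 4.
h=∫h₀ ⇒ L = L₀·Dx.
L = (-6112·x + 99328·x^3 + 8192·x^5)·Dx^2 + (-31 + 1072·x^2 + 25344·x^4 + 4096·x^6)·Dx^3 + (-6112·x + 99328·x^3 + 8192·x^5)·Dx^4 + (-31 + 1072·x^2 + 25344·x^4 + 4096·x^6)·Dx^5  (order 5).
h: a_k = 0, -2, 2, 1/3, -16/3, -1/60, 512/15, …
ICs: h(0) = 0, h′(0) = -2, h′′(0) = 4, h′′′(0) = 2, h′′′′(0) = -128.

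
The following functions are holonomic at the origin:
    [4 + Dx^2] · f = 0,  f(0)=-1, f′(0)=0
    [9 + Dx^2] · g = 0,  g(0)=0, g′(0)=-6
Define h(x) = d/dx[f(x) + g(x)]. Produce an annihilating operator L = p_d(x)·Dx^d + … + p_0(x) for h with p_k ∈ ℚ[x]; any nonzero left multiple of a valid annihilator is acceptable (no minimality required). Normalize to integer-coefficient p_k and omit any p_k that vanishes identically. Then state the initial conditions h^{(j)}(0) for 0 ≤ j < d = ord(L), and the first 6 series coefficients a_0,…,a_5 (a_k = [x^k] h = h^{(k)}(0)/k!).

f: a_k = -1, 0, 2, 0, -2/3, 0, …
g: a_k = 0, -6, 0, 9, 0, -81/20, …
Sum ⇒ L₀ = lclm(L_f,L_g) in ℚ(x)⟨Dx⟩.
Derive L from L₀ (diff closure).
L = 36 + 13·Dx^2 + Dx^4  (order 4).
h: a_k = -6, 4, 27, -8/3, -81/4, 8/15, …
ICs: h(0) = -6, h′(0) = 4, h′′(0) = 54, h′′′(0) = -16.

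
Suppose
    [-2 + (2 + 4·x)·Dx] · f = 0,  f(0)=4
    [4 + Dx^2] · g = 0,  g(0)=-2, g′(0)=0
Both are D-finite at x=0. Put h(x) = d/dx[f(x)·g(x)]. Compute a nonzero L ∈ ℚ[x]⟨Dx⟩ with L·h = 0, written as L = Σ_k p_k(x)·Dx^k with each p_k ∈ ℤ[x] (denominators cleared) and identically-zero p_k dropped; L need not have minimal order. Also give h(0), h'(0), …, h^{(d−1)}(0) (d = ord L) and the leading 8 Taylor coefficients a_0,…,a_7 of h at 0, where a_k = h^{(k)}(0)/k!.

f: a_k = 4, 4, -2, 2, -5/2, 7/2, -21/4, 33/4, …
g: a_k = -2, 0, 4, 0, -4/3, 0, 8/45, 0, …
Sym-product of L_f,L_g gives L₀ (≤ ord 2).
Differentiate: ansatz ord ≤ ord L₀ ⇒ L.
L = (53 + 288·x + 544·x^2 + 512·x^3 + 256·x^4) + (-2 - 36·x - 96·x^2 - 64·x^3)·Dx + (7 + 44·x + 108·x^2 + 128·x^3 + 64·x^4)·Dx^2  (order 2).
h: a_k = -8, 40, 36, -100/3, -65/3, 349/15, -2807/90, 44047/630, …
ICs: h(0) = -8, h′(0) = 40.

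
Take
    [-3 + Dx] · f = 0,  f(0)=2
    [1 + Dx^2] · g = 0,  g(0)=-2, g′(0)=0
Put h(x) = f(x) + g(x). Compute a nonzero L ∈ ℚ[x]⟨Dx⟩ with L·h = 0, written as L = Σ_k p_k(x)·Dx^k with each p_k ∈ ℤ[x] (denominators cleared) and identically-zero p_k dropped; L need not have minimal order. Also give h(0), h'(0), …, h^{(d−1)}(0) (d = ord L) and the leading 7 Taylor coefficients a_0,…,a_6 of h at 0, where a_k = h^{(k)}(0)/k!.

f: a_k = 2, 6, 9, 9, 27/4, 81/20, 81/40, …
g: a_k = -2, 0, 1, 0, -1/12, 0, 1/360, …
L₀ := lclm(L_f,L_g); ord L₀ ≤ 1+2.
L = -3 + Dx - 3·Dx^2 + Dx^3  (order 3).
h: a_k = 0, 6, 10, 9, 20/3, 81/20, 73/36, …
ICs: h(0) = 0, h′(0) = 6, h′′(0) = 20.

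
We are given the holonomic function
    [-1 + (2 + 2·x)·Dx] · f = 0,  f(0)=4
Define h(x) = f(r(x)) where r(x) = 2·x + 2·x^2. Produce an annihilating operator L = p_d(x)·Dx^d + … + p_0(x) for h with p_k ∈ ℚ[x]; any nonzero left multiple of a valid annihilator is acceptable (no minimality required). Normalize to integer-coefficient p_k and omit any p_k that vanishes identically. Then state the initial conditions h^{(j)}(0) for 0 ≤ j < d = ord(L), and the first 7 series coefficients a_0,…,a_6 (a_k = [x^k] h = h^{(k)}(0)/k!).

f: a_k = 4, 2, -1/2, 1/4, -5/32, 7/64, -21/256, …
Substitute x→r, Dx→(1/r')Dx; clear ⇒ L₀.
L = (-1 - 2·x) + (1 + 2·x + 2·x^2)·Dx  (order 1).
h: a_k = 4, 4, 2, -2, 3/2, -1/2, -3/4, …
ICs: h(0) = 4.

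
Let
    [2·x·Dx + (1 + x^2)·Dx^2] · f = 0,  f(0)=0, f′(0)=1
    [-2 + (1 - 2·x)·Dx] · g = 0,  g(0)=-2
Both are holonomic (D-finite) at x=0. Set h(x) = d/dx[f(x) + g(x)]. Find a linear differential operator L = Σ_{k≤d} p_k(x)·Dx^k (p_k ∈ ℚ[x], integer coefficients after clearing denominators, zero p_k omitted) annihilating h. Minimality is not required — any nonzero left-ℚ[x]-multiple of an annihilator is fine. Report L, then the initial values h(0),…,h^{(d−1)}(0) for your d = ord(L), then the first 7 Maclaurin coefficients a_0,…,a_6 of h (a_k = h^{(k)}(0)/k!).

L = (4 - 32·x - 12·x^2) + (-13 + 4·x - 25·x^2 - 12·x^3)·Dx + (2 - 3·x - 3·x^3 - 2·x^4)·Dx^2  (order 2).
h: a_k = -3, -16, -49, -128, -319, -768, -1793, …
ICs: h(0) = -3, h′(0) = -16.

f: a_k = 0, 1, 0, -1/3, 0, 1/5, 0, …
g: a_k = -2, -4, -8, -16, -32, -64, -128, …
Sum ⇒ L₀ = lclm(L_f,L_g) in ℚ(x)⟨Dx⟩.
Differentiate: ansatz ord ≤ ord L₀ ⇒ L.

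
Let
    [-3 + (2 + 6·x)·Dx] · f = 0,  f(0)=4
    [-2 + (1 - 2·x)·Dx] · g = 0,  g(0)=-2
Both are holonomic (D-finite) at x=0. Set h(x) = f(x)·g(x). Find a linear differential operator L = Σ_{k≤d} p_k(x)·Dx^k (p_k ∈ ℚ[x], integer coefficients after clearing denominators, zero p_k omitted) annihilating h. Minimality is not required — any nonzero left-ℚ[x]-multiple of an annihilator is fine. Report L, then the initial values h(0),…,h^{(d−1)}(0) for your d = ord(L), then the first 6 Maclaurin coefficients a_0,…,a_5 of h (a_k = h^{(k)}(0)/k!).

L = (7 + 6·x) + (-2 - 2·x + 12·x^2)·Dx  (order 1).
h: a_k = -8, -28, -47, -215/2, -3035/16, -13841/32, …
ICs: h(0) = -8.

f: a_k = 4, 6, -9/2, 27/4, -405/32, 1701/64, …
g: a_k = -2, -4, -8, -16, -32, -64, …
f·g: L₀ = L_f ⊗_s L_g, ord ≤ 1·1.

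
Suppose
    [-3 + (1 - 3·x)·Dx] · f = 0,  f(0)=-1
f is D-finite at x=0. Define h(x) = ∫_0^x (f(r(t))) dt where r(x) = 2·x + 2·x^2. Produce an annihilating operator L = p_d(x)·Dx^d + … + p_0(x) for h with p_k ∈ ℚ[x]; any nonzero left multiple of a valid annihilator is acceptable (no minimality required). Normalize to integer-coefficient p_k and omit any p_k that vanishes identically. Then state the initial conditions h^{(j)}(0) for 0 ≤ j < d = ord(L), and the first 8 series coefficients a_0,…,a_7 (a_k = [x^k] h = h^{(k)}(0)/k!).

f: a_k = -1, -3, -9, -27, -81, -243, -729, -2187, …
L₀ from L_f via x↦r, Dx↦r'^{-1}Dx.
h=∫₀ˣh₀: take L = L₀·Dx.
L = (6 + 12·x)·Dx + (-1 + 6·x + 6·x^2)·Dx^2  (order 2).
h: a_k = 0, -1, -3, -14, -72, -396, -2268, -93528/7, …
ICs: h(0) = 0, h′(0) = -1.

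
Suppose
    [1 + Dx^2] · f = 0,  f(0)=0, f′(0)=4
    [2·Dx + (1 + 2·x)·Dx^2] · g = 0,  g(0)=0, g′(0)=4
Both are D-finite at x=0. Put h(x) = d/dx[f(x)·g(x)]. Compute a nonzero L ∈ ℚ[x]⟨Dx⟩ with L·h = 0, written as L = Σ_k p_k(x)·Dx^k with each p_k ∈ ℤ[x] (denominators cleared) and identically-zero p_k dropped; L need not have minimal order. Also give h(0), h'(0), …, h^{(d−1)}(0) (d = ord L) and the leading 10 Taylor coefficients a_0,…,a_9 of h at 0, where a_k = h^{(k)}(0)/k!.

f: a_k = 0, 4, 0, -2/3, 0, 1/30, 0, -1/1260, 0, 1/90720, …
g: a_k = 0, 4, -4, 16/3, -8, 64/5, -64/3, 256/7, -64, 1024/9, …
L₀ := L_f ⊗_s L_g (sym. prod.), ord ≤ 4.
Derive L from L₀ (diff closure).
L = (-52 - 31·x - 87·x^2 - 96·x^3 - 8·x^4 + 48·x^5 + 16·x^6) + (-33 - 98·x - 80·x^2 + 80·x^4 + 32·x^5)·Dx + (-55 - 46·x - 110·x^2 - 96·x^3 + 32·x^4 + 96·x^5 + 32·x^6)·Dx^2 + (-33 - 98·x - 80·x^2 + 80·x^4 + 32·x^5)·Dx^3 + (-3 - 15·x - 23·x^2 + 40·x^4 + 48·x^5 + 16·x^6)·Dx^4  (order 4).
h: a_k = 0, 32, -48, 224/3, -440/3, 860/3, -8414/15, 347576/315, -76243/35, 48892709/11340, …
ICs: h(0) = 0, h′(0) = 32, h′′(0) = -96, h′′′(0) = 448.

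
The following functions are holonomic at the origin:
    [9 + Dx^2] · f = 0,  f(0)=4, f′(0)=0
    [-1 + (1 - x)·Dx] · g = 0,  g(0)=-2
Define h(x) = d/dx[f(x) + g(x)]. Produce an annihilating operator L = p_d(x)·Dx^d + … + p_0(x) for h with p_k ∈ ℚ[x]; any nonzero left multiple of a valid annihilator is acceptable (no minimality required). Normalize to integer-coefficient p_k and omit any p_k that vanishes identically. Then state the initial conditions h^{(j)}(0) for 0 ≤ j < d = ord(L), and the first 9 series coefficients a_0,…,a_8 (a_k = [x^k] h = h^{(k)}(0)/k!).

L = (126 - 108·x + 54·x^2) + (-45 + 99·x - 81·x^2 + 27·x^3)·Dx + (14 - 12·x + 6·x^2)·Dx^2 + (-5 + 11·x - 9·x^2 + 3·x^3)·Dx^3  (order 3).
h: a_k = -2, -40, -6, 46, -10, -363/10, -14, -1511/140, -18, …
ICs: h(0) = -2, h′(0) = -40, h′′(0) = -12.

f: a_k = 4, 0, -18, 0, 27/2, 0, -81/20, 0, 729/1120, …
g: a_k = -2, -2, -2, -2, -2, -2, -2, -2, -2, …
Weyl lclm of L_f,L_g ⇒ L₀ (ord ≤ 3).
Derive L from L₀ (diff closure).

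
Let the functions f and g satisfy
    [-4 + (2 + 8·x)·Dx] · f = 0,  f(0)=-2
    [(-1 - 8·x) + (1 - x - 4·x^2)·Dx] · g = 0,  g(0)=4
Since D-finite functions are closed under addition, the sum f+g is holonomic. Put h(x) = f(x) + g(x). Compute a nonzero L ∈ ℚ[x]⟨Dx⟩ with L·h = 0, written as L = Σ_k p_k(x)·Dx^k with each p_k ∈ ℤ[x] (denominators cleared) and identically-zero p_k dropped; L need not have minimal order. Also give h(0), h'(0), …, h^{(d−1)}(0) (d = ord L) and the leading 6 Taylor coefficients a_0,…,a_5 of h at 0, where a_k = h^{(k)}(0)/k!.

f: a_k = -2, -4, 4, -8, 20, -56, …
g: a_k = 4, 4, 20, 36, 116, 260, …
Sum ⇒ L₀ = lclm(L_f,L_g) in ℚ(x)⟨Dx⟩.
L = (24 + 156·x + 336·x^2 + 640·x^3) + (-14 - 96·x - 420·x^2 - 1184·x^3 - 1600·x^4)·Dx + (-1 + 11·x + 90·x^2 + 24·x^3 - 544·x^4 - 640·x^5)·Dx^2  (order 2).
h: a_k = 2, 0, 24, 28, 136, 204, …
ICs: h(0) = 2, h′(0) = 0.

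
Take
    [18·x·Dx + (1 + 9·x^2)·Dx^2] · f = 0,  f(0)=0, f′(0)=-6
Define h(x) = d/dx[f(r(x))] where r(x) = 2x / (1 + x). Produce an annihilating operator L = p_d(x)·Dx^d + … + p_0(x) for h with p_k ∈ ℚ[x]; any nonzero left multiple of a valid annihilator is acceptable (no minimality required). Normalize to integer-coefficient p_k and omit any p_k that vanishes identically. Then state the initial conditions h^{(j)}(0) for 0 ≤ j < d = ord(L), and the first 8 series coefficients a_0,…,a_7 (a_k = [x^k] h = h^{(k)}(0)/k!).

L = (2 + 74·x) + (1 + 2·x + 37·x^2)·Dx  (order 1).
h: a_k = -12, 24, 396, -1680, -11292, 84744, 248316, -3632160, …
ICs: h(0) = -12.

f: a_k = 0, -6, 0, 18, 0, -486/5, 0, 4374/7, …
Substitute x→r, Dx→(1/r')Dx; clear ⇒ L₀.
Differentiate: ansatz ord ≤ ord L₀ ⇒ L.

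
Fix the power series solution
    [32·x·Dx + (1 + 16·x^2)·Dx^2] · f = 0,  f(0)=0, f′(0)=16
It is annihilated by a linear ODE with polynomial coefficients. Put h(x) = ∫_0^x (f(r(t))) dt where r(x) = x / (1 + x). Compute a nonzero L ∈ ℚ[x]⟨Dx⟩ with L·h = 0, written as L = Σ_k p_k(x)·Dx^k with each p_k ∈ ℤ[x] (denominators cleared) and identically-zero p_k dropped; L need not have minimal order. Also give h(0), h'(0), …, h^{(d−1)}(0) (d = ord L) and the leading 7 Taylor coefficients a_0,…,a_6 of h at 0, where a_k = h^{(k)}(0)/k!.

L = (2 + 34·x)·Dx^2 + (1 + 2·x + 17·x^2)·Dx^3  (order 3).
h: a_k = 0, 0, 8, -16/3, -52/3, 48, 808/15, …
ICs: h(0) = 0, h′(0) = 0, h′′(0) = 16.

f: a_k = 0, 16, 0, -256/3, 0, 4096/5, 0, …
Substitute x→r, Dx→(1/r')Dx; clear ⇒ L₀.
h=∫₀ˣh₀: take L = L₀·Dx.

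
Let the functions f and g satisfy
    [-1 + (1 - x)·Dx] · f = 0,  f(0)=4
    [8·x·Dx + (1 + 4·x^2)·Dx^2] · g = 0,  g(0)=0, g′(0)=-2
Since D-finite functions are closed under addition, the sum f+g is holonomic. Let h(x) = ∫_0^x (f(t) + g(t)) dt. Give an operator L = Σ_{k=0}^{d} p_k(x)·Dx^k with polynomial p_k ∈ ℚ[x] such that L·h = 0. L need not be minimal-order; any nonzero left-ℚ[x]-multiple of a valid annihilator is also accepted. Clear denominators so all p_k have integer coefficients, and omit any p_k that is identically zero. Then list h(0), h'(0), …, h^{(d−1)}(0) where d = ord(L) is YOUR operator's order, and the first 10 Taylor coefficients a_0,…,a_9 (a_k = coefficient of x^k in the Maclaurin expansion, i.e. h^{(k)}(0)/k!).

f: a_k = 4, 4, 4, 4, 4, 4, 4, 4, 4, 4, …
g: a_k = 0, -2, 0, 8/3, 0, -32/5, 0, 128/7, 0, -512/9, …
h₀=f+g: left-lcm gives L₀, ord ≤ 3.
h=∫h₀ ⇒ L = L₀·Dx.
L = (-8 + 32·x + 96·x^2)·Dx^2 + (7 - 8·x - 20·x^2 + 96·x^3)·Dx^3 + (-1 - 3·x - 12·x^3 + 16·x^4)·Dx^4  (order 4).
h: a_k = 0, 4, 1, 4/3, 5/3, 4/5, -2/5, 4/7, 39/14, 4/9, …
ICs: h(0) = 0, h′(0) = 4, h′′(0) = 2, h′′′(0) = 8.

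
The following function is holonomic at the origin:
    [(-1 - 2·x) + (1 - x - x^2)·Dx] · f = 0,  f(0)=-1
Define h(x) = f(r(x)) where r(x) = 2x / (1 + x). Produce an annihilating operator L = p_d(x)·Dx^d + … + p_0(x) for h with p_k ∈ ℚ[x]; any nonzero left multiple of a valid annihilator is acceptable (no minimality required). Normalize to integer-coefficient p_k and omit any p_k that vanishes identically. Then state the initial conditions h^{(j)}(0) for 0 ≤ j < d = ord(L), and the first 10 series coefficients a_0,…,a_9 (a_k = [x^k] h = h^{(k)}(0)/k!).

f: a_k = -1, -1, -2, -3, -5, -8, -13, -21, -34, -55, …
Change of var in L_f (x↦r) gives L₀.
L = (2 + 10·x) + (-1 - x + 5·x^2 + 5·x^3)·Dx  (order 1).
h: a_k = -1, -2, -6, -10, -30, -50, -150, -250, -750, -1250, …
ICs: h(0) = -1.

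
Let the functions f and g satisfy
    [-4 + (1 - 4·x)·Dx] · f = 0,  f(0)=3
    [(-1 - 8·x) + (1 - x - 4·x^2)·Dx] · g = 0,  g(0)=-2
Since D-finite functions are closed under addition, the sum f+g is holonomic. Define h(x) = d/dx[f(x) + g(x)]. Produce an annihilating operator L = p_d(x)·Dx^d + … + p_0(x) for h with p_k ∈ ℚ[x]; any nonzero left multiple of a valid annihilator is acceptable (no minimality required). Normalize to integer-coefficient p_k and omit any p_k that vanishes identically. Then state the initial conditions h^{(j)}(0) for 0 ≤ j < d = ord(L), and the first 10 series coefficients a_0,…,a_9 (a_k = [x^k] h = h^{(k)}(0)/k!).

L = (264 - 384·x + 6912·x^2 - 6144·x^3 + 6144·x^4) + (-21 - 264·x - 96·x^2 + 4608·x^3 - 5376·x^4 + 6144·x^5)·Dx + (-1 + 41·x - 228·x^2 + 288·x^3 + 256·x^4 - 768·x^5 + 1024·x^6)·Dx^2  (order 2).
h: a_k = 10, 76, 522, 2840, 14710, 71556, 337890, 1554224, 7025166, 31305500, …
ICs: h(0) = 10, h′(0) = 76.

f: a_k = 3, 12, 48, 192, 768, 3072, 12288, 49152, 196608, 786432, …
g: a_k = -2, -2, -10, -18, -58, -130, -362, -882, -2330, -5858, …
L₀ := lclm(L_f,L_g); ord L₀ ≤ 1+1.
h₀' ⇒ L via d/dx closure of L₀.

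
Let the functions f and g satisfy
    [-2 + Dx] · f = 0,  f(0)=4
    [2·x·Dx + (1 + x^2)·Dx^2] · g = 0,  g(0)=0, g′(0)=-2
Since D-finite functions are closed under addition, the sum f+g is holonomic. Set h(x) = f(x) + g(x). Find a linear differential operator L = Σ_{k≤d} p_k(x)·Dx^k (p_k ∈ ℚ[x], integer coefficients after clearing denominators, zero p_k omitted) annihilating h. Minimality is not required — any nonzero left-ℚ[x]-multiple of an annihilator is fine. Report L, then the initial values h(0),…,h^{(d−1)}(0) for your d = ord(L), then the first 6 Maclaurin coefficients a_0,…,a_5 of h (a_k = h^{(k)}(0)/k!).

L = (2 - 4·x - 6·x^2 - 4·x^3)·Dx + (-3 - x^2 - 2·x^4)·Dx^2 + (1 + x + 2·x^2 + x^3 + x^4)·Dx^3  (order 3).
h: a_k = 4, 6, 8, 6, 8/3, 2/3, …
ICs: h(0) = 4, h′(0) = 6, h′′(0) = 16.

f: a_k = 4, 8, 8, 16/3, 8/3, 16/15, …
g: a_k = 0, -2, 0, 2/3, 0, -2/5, …
h₀=f+g: left-lcm gives L₀, ord ≤ 3.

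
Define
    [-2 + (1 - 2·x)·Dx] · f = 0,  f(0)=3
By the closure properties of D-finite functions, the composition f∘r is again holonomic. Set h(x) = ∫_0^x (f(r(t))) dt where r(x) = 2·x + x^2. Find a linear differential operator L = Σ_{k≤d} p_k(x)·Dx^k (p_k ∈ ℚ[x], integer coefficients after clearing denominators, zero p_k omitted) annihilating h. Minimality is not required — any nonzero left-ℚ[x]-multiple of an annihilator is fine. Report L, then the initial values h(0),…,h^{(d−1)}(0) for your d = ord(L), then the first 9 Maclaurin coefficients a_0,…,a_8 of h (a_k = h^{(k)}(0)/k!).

f: a_k = 3, 6, 12, 24, 48, 96, 192, 384, 768, …
Change of var in L_f (x↦r) gives L₀.
h=∫h₀ ⇒ L = L₀·Dx.
L = (4 + 4·x)·Dx + (-1 + 4·x + 2·x^2)·Dx^2  (order 2).
h: a_k = 0, 3, 6, 18, 60, 1068/5, 792, 21144/7, 11760, …
ICs: h(0) = 0, h′(0) = 3.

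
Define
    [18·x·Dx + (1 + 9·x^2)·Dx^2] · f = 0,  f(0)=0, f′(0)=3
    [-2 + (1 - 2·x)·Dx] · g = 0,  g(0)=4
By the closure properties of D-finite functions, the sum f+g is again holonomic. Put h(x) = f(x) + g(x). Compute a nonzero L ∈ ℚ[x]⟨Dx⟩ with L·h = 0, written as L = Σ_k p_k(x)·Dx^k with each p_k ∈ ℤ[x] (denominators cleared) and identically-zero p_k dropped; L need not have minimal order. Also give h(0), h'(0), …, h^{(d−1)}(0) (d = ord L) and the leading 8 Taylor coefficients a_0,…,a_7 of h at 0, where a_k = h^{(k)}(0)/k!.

L = (36 - 288·x - 972·x^2)·Dx + (-21 + 36·x - 9·x^2 - 972·x^3)·Dx^2 + (2 + 5·x + 45·x^3 - 162·x^4)·Dx^3  (order 3).
h: a_k = 4, 11, 16, 23, 64, 883/5, 256, 1397/7, …
ICs: h(0) = 4, h′(0) = 11, h′′(0) = 32.

f: a_k = 0, 3, 0, -9, 0, 243/5, 0, -2187/7, …
g: a_k = 4, 8, 16, 32, 64, 128, 256, 512, …
h₀=f+g: left-lcm gives L₀, ord ≤ 3.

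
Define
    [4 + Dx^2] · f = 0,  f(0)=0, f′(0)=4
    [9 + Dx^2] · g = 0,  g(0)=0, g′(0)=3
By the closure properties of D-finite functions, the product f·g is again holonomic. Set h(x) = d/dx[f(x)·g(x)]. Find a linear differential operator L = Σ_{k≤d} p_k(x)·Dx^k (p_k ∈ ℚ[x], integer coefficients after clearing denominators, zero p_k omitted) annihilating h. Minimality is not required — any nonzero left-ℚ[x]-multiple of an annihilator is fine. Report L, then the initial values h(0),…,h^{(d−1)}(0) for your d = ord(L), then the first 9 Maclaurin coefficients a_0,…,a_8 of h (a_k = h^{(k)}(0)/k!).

L = 25 + 26·Dx^2 + Dx^4  (order 4).
h: a_k = 0, 24, 0, -104, 0, 651/5, 0, -8138/105, 0, …
ICs: h(0) = 0, h′(0) = 24, h′′(0) = 0, h′′′(0) = -624.

f: a_k = 0, 4, 0, -8/3, 0, 8/15, 0, -16/315, 0, …
g: a_k = 0, 3, 0, -9/2, 0, 81/40, 0, -243/560, 0, …
L₀ := L_f ⊗_s L_g (sym. prod.), ord ≤ 4.
h₀' ⇒ L via d/dx closure of L₀.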